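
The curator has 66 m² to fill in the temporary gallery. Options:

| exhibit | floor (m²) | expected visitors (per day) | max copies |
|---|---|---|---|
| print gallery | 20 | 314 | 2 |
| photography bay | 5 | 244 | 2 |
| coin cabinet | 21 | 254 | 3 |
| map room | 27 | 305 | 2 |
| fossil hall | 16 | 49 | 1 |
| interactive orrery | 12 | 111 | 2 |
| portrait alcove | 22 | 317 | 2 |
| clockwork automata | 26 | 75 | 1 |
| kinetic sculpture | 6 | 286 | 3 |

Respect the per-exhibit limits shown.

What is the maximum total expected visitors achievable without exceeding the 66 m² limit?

Greedy by ratio would take print gallery + 2×photography bay + interactive orrery + 3×kinetic sculpture: 60 m² used, total 1771.
Dropping print gallery frees 20 m²; slotting in portrait alcove (22 m²) lifts the total to 1774 at 62 m².
That's the maximum — no swap from here does better than 1774.

1774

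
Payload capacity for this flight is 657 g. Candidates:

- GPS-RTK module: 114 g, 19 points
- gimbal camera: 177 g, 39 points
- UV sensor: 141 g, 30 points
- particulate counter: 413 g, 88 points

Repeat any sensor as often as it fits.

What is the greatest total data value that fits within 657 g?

138

Greedy by ratio would take GPS-RTK module + 3×gimbal camera: 645 g used, total 136.
The 291 g tied up in GPS-RTK module and gimbal camera is better spent on 2×UV sensor — total rises to 138 (636 g).
That's the maximum — no swap from here does better than 138.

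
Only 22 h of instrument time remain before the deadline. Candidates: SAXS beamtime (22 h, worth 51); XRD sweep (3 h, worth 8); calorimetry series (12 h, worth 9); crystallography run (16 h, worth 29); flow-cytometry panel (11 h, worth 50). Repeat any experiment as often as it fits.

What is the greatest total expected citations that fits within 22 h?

By expected citations per h: flow-cytometry panel 4.55, XRD sweep 2.67, SAXS beamtime 2.32 lead.
Best packing: 2×flow-cytometry panel — 22 h, 100 total.
Nothing else within 22 h beats 100.

100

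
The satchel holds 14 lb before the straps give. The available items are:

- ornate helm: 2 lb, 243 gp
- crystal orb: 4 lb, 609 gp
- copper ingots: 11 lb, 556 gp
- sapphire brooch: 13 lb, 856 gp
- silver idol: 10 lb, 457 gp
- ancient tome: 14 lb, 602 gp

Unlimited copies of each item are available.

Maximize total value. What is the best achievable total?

2070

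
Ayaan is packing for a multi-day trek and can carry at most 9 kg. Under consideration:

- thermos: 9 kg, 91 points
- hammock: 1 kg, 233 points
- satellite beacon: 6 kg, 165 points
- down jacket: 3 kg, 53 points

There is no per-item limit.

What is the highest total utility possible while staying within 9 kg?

By utility per kg: hammock 233.00, satellite beacon 27.50, down jacket 17.67 lead.
9×hammock uses 9 of the 9 kg and totals 2097.
That's the maximum — no swap from here does better than 2097.

2097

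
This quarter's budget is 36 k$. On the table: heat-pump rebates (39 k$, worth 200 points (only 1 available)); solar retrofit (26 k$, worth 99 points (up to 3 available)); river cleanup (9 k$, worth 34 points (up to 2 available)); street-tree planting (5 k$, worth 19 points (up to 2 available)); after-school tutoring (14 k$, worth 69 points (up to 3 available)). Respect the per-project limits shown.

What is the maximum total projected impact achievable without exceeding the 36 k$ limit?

157

Best packing: street-tree planting + 2×after-school tutoring — 33 k$, 157 total.
Every other selection either busts 36 k$ or exceeds an availability limit or fails to beat 157.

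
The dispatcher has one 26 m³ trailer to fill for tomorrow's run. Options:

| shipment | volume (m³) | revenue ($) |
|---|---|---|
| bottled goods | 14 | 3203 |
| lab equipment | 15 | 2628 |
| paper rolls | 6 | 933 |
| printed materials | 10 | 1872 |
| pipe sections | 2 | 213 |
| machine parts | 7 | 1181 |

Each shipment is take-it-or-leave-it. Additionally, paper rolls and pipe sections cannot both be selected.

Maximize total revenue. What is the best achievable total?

5288

Taking bottled goods + printed materials + pipe sections: 26 m³ used, 5288 in revenue.
Every other selection either busts 26 m³ or breaks a pairing rule or fails to beat 5288.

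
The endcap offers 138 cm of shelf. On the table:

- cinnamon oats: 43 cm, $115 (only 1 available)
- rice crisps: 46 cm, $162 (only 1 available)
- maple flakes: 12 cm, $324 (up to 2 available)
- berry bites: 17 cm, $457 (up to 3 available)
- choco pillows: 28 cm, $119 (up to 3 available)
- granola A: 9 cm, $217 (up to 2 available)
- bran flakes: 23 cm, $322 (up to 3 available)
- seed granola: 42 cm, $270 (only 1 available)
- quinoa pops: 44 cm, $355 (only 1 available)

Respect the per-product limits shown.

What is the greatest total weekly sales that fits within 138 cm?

2880

Density check — maple flakes 27.00, berry bites 26.88, granola A 24.11 are the best per cm.
Greedy by ratio would take 2×maple flakes + 3×berry bites + 2×granola A + bran flakes: 116 cm used, total 2775.
Dropping granola A frees 9 cm; slotting in bran flakes (23 cm) lifts the total to 2880 at 130 cm.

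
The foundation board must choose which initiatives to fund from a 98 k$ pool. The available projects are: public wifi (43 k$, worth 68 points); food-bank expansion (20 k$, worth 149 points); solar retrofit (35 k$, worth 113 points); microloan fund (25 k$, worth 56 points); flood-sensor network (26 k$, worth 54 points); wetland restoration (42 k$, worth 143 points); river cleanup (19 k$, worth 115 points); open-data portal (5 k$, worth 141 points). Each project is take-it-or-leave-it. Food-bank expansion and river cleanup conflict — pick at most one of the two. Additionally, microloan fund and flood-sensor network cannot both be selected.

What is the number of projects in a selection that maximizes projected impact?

4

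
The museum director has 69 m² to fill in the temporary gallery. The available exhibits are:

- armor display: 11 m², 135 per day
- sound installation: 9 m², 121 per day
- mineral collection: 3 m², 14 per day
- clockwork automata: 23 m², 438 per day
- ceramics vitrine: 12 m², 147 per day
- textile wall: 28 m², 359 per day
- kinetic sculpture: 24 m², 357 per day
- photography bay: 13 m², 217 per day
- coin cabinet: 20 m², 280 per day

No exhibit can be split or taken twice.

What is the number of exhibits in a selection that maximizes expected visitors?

Best achievable expected visitors is 1133.
One optimal bundle: sound installation + clockwork automata + kinetic sculpture + photography bay (69 m²).
Any selection reaching 1133 contains exactly 4 exhibits.

4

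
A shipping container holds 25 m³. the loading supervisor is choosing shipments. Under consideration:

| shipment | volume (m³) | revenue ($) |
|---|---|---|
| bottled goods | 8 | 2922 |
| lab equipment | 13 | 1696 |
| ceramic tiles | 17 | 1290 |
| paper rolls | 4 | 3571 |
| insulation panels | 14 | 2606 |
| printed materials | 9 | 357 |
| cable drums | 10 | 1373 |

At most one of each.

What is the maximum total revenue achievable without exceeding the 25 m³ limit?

8189

Ranking by ratio (revenue/m³): paper rolls 892.75, bottled goods 365.25, insulation panels 186.14, cable drums 137.30.
Greedy by ratio would take bottled goods + paper rolls + cable drums: 22 m³ used, total 7866.
Dropping cable drums frees 10 m³; slotting in lab equipment (13 m³) lifts the total to 8189 at 25 m³.
Every other selection either busts 25 m³ or fails to beat 8189.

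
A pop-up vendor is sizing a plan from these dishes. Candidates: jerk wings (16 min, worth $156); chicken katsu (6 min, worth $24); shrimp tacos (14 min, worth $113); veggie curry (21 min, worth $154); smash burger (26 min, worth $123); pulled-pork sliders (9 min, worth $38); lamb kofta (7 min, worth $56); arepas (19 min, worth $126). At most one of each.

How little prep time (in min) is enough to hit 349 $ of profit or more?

Look for the lowest-prep combination reaching 349.
jerk wings + chicken katsu + shrimp tacos + lamb kofta reaches 349 using 43 min.
Below 43 min the best achievable stays under 349.

43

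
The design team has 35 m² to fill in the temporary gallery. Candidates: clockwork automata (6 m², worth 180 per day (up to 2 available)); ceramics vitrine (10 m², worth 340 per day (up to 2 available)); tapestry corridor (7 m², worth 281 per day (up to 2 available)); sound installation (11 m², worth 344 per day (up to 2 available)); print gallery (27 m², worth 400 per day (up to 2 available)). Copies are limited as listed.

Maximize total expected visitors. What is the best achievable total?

Filling by ratio: 2×ceramics vitrine + 2×tapestry corridor for 1242, with 1 m² left unused.
Dropping ceramics vitrine frees 10 m²; slotting in sound installation (11 m²) lifts the total to 1246 at 35 m².
No other feasible combination exceeds 1246.

1246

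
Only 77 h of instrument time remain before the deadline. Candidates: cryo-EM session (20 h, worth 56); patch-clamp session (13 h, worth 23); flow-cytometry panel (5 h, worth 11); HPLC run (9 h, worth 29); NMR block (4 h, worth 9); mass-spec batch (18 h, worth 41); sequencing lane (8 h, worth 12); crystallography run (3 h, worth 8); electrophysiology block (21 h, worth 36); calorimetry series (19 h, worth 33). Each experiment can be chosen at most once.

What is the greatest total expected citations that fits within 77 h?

The ratio heuristic lands on cryo-EM session + patch-clamp session + flow-cytometry panel + HPLC run + NMR block + mass-spec batch + crystallography run (177) but leaves 5 h idle.
The 16 h tied up in patch-clamp session and crystallography run is better spent on electrophysiology block — total rises to 182 (77 h).
Nothing else within 77 h beats 182.

182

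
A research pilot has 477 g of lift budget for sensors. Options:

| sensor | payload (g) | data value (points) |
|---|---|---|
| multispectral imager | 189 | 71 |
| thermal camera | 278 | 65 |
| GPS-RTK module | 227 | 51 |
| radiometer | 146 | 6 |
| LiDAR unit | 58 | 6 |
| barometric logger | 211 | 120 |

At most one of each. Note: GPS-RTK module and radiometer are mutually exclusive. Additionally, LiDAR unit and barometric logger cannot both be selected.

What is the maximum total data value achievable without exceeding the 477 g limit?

Ranking by ratio (data value/g): barometric logger 0.57, multispectral imager 0.38, thermal camera 0.23, GPS-RTK module 0.22.
Taking multispectral imager + barometric logger: 400 g used, 191 in data value.

191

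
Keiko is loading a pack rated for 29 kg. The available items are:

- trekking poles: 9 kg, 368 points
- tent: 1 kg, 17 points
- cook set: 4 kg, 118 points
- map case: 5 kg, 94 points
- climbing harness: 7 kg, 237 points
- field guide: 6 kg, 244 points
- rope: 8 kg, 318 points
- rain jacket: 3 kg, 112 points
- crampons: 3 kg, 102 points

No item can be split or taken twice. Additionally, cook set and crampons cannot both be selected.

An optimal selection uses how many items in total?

5

Best achievable utility is 1144.
trekking poles + field guide + rope + rain jacket + crampons hits 1144 at 29 kg.
Any selection reaching 1144 contains exactly 5 items.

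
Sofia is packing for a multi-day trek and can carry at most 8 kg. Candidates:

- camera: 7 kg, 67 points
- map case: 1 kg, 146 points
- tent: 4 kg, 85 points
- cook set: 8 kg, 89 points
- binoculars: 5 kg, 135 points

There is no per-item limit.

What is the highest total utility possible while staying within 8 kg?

1168

Best packing: 8×map case — 8 kg, 1168 total.
No other feasible combination exceeds 1168.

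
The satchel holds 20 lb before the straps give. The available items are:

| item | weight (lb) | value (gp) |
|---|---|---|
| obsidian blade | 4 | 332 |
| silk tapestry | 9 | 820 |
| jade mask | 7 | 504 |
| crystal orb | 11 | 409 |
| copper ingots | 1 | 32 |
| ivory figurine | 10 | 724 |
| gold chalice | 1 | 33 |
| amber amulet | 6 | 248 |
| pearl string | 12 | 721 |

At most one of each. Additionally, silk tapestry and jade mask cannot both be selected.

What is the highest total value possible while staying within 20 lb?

Ranking by ratio (value/lb): silk tapestry 91.11, obsidian blade 83.00, ivory figurine 72.40, jade mask 72.00.
Silk tapestry + ivory figurine + gold chalice uses 20 of the 20 lb and totals 1577.
That's the maximum — no feasible swap from here does better than 1577.

1577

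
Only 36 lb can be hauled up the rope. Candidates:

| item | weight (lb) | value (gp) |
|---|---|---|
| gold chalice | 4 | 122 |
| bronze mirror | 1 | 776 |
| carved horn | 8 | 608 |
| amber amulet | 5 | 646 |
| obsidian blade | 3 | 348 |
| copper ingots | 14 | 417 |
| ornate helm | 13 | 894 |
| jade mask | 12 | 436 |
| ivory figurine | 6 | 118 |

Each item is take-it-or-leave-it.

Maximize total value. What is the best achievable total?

3394

By value per lb: bronze mirror 776.00, amber amulet 129.20, obsidian blade 116.00, carved horn 76.00 lead.
Taking gold chalice + bronze mirror + carved horn + amber amulet + obsidian blade + ornate helm: 34 lb used, 3394 in value.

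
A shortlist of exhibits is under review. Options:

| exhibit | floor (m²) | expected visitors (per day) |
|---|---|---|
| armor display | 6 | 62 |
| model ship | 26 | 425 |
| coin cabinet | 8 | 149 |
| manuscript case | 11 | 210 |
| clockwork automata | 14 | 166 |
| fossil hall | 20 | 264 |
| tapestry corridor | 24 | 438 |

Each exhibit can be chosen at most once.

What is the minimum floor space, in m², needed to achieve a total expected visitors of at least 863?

Look for the lowest-floor combination reaching 863.
model ship + tapestry corridor: 863 expected visitors at 50 m².
Below 50 m² the best achievable stays under 863.

50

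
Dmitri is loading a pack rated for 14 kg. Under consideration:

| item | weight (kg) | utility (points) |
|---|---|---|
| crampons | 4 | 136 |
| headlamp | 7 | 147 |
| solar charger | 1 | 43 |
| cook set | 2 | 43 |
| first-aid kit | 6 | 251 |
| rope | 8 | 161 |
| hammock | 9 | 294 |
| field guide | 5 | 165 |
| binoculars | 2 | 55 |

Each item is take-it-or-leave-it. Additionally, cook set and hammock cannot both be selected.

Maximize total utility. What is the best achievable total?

514

By utility per kg: solar charger 43.00, first-aid kit 41.83, crampons 34.00, field guide 33.00 lead.
A density-first pass picks crampons + solar charger + first-aid kit + binoculars — 485 at 13 kg.
Dropping crampons frees 4 kg; slotting in field guide (5 kg) lifts the total to 514 at 14 kg.
The closest alternative, solar charger + cook set + first-aid kit + field guide, reaches only 502.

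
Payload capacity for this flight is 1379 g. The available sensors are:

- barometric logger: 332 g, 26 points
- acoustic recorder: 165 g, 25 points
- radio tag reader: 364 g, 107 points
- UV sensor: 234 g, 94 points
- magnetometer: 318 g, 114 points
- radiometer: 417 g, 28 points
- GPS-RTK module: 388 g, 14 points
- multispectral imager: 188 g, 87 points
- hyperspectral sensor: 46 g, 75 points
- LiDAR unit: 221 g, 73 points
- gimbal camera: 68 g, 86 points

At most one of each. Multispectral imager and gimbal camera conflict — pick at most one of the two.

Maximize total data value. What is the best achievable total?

Density check — hyperspectral sensor 1.63, gimbal camera 1.26, multispectral imager 0.46 are the best per g.
Taking radio tag reader + UV sensor + magnetometer + multispectral imager + hyperspectral sensor + LiDAR unit: 1371 g used, 550 in data value.
Next best is radio tag reader + UV sensor + magnetometer + hyperspectral sensor + LiDAR unit + gimbal camera at 549 (1251 g) — short by 1.

550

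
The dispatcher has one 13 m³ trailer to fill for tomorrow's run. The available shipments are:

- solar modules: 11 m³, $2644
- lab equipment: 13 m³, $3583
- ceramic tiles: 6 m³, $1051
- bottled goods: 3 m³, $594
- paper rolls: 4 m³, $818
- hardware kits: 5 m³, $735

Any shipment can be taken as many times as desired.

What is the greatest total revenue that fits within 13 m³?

3583

Best packing: lab equipment — 13 m³, 3583 total.
That's the maximum — no swap from here does better than 3583.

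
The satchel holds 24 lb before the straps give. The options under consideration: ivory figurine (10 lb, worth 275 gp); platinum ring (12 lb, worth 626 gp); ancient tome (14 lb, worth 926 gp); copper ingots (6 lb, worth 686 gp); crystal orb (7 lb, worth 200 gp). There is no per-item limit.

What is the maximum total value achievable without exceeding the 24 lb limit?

2744

By value per lb: copper ingots 114.33, ancient tome 66.14, platinum ring 52.17, crystal orb 28.57 lead.
4×copper ingots uses 24 of the 24 lb and totals 2744.
Nothing else within 24 lb beats 2744.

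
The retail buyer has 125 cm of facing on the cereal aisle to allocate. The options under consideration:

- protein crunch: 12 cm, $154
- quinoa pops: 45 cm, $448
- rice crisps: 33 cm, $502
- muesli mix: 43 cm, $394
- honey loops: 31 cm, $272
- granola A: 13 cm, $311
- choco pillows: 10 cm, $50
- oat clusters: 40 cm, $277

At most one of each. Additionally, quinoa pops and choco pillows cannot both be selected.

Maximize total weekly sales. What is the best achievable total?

1533

Best packing: quinoa pops + rice crisps + honey loops + granola A — 122 cm, 1533 total.
The closest alternative, rice crisps + muesli mix + honey loops + granola A, reaches only 1479.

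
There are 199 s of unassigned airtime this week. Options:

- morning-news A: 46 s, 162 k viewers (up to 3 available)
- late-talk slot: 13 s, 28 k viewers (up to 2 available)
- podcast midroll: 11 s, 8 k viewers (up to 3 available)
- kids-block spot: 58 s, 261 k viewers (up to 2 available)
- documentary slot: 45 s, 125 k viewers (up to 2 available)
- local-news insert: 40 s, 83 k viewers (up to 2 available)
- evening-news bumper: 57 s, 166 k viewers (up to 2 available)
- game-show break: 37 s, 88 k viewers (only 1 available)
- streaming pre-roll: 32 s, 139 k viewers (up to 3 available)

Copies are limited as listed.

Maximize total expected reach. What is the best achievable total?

Taking late-talk slot + 2×kids-block spot + 2×streaming pre-roll: 193 s used, 828 in expected reach.

828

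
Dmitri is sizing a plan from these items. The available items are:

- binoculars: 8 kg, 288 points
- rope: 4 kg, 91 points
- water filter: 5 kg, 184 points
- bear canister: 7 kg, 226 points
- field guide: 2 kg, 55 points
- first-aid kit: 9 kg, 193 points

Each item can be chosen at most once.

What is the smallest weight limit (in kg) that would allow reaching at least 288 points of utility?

8

Need the lightest bundle worth ≥ 288.
binoculars: 288 utility at 8 kg.
Any bundle with less than 8 kg falls short of 288.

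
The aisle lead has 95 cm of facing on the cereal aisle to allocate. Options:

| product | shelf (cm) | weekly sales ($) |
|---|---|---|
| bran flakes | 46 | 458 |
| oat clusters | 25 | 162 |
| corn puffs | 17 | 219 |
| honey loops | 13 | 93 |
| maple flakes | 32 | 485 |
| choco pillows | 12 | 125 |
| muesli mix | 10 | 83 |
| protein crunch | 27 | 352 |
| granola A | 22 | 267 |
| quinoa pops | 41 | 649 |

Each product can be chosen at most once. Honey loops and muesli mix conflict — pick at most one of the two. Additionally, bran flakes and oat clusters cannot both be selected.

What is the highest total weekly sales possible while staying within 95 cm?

A density-first pass picks corn puffs + maple flakes + quinoa pops — 1353 at 90 cm.
The 17 cm tied up in corn puffs is better spent on granola A — total rises to 1401 (95 cm).

1401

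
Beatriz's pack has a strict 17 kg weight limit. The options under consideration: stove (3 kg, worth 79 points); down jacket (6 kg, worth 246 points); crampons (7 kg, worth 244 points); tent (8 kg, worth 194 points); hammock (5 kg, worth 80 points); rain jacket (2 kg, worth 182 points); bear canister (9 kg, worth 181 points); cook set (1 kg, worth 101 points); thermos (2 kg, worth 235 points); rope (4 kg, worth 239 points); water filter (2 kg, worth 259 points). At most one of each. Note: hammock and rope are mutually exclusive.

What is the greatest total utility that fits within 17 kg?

Taking down jacket + rain jacket + cook set + thermos + rope + water filter: 17 kg used, 1262 in utility.

1262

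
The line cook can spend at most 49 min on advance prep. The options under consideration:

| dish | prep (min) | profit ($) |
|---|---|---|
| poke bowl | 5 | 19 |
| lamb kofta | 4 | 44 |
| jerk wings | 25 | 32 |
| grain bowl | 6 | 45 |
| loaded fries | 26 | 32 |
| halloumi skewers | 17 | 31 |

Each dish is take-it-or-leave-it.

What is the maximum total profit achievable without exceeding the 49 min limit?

Taking the top-ratio dishes first gives poke bowl + lamb kofta + grain bowl + halloumi skewers for 139 (32 min).
Dropping halloumi skewers frees 17 min; slotting in jerk wings (25 min) lifts the total to 140 at 40 min.
The spare 9 min is too small for any remaining dish, and no exchange beats 140.

140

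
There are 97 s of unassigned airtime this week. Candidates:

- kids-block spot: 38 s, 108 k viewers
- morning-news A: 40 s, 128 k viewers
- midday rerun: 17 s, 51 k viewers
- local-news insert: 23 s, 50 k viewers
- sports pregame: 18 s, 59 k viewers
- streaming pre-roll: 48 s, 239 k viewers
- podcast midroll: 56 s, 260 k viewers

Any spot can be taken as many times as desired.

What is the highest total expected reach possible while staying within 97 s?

478

Best packing: 2×streaming pre-roll — 96 s, 478 total.
No other feasible combination exceeds 478.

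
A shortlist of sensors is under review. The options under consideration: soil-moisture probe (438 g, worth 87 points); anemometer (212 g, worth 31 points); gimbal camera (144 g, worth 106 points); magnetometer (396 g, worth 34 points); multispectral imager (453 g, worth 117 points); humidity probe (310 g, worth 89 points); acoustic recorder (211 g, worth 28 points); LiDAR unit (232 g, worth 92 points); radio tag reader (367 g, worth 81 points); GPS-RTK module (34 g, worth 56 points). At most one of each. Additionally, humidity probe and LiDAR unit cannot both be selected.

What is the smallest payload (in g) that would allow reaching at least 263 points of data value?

Minimise g subject to total data value ≥ 263.
gimbal camera + acoustic recorder + LiDAR unit + GPS-RTK module reaches 282 using 621 g.
No combination under 621 g hits 263.

621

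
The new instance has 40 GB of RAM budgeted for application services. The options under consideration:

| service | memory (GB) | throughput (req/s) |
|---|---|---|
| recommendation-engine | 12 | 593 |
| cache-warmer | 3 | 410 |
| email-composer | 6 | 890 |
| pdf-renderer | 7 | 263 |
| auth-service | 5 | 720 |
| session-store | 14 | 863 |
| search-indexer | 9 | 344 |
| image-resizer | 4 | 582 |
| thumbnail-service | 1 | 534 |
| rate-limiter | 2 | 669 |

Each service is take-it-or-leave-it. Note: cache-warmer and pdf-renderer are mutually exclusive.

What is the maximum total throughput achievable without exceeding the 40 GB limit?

4668

Density check — thumbnail-service 534.00, rate-limiter 334.50, email-composer 148.33, image-resizer 145.50 are the best per GB.
Best packing: cache-warmer + email-composer + auth-service + session-store + image-resizer + thumbnail-service + rate-limiter — 35 GB, 4668 total.
Every other selection either busts 40 GB or breaks a pairing rule or fails to beat 4668.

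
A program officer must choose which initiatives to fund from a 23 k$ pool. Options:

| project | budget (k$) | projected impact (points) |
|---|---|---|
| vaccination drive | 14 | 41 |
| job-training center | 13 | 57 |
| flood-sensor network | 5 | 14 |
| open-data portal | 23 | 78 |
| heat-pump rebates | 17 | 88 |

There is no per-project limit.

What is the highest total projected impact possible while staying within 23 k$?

102

Density check — heat-pump rebates 5.18, job-training center 4.38, open-data portal 3.39, vaccination drive 2.93 are the best per k$.
Best packing: flood-sensor network + heat-pump rebates — 22 k$, 102 total.
That's the maximum — no swap from here does better than 102.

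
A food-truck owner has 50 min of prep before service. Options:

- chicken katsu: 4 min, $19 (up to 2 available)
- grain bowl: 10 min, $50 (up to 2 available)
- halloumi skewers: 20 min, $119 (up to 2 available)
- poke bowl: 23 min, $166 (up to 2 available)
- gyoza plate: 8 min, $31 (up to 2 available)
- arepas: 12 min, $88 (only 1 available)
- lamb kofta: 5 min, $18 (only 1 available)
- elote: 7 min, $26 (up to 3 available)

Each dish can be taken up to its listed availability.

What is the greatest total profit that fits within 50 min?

351

The ratio heuristic lands on chicken katsu + grain bowl + poke bowl + arepas (323) but leaves 1 min idle.
Replace grain bowl and arepas with poke bowl: the trade gains 28 net, giving 351 at 50 min.
No other feasible combination exceeds 351.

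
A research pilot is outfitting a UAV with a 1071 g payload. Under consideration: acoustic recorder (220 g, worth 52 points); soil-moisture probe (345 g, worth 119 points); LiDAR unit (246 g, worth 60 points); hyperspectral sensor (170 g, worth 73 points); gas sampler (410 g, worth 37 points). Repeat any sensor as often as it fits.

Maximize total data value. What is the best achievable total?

6×hyperspectral sensor uses 1020 of the 1071 g and totals 438.
Every other selection either busts 1071 g or fails to beat 438.

438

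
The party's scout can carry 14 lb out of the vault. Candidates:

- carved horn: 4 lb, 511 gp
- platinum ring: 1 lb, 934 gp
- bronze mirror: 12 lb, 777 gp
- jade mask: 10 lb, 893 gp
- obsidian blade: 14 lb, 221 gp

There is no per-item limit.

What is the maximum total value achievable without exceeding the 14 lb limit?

13076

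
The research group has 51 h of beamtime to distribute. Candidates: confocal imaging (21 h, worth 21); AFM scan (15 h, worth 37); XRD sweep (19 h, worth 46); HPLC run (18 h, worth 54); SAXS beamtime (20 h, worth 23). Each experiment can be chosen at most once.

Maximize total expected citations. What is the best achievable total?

100

Filling by ratio: AFM scan + HPLC run for 91, with 18 h left unused.
Replace AFM scan with XRD sweep: the trade gains 9 net, giving 100 at 37 h.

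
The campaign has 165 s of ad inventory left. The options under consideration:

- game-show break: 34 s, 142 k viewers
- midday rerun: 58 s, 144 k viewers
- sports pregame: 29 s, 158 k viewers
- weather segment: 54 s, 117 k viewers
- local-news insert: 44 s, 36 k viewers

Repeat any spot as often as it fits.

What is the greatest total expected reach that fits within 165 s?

790

Taking 5×sports pregame: 145 s used, 790 in expected reach.
The spare 20 s is too small for any remaining spot, and no exchange beats 790.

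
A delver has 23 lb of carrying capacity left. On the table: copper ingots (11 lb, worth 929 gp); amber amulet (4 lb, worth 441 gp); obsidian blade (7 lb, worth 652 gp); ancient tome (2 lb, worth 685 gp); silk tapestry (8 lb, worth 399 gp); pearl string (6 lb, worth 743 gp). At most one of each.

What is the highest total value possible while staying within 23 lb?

2798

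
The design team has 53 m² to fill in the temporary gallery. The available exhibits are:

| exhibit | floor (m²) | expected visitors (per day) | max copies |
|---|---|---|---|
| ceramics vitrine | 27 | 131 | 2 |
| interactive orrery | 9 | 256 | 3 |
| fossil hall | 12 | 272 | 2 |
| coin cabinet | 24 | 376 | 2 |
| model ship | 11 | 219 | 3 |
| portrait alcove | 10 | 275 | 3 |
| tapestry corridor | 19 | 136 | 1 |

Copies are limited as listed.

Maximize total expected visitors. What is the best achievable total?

Density check — interactive orrery 28.44, portrait alcove 27.50, fossil hall 22.67, model ship 19.91 are the best per m².
A density-first pass picks 3×interactive orrery + 2×portrait alcove — 1318 at 47 m².
Replace 2×interactive orrery with fossil hall + portrait alcove: the trade gains 35 net, giving 1353 at 51 m².
Every other selection either busts 53 m² or exceeds an availability limit or fails to beat 1353.

1353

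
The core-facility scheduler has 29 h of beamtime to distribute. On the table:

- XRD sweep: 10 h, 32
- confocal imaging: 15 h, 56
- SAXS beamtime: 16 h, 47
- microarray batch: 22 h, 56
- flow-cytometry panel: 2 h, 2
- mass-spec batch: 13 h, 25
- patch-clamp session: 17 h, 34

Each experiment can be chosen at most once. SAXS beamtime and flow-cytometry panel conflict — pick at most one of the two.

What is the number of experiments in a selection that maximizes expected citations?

3

The maximum expected citations within 29 h is 90.
XRD sweep + confocal imaging + flow-cytometry panel hits 90 at 27 h.
Any selection reaching 90 contains exactly 3 experiments.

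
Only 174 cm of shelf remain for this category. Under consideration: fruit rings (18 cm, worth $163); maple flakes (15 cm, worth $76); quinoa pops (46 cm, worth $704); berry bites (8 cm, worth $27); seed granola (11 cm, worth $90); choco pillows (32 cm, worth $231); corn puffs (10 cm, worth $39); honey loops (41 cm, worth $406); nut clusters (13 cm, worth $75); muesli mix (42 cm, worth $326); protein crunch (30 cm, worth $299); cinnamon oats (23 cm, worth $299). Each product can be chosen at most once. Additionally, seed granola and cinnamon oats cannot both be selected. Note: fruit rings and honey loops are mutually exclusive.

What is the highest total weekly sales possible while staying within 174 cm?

1939

Density check — quinoa pops 15.30, cinnamon oats 13.00, protein crunch 9.97, honey loops 9.90 are the best per cm.
Best packing: quinoa pops + choco pillows + honey loops + protein crunch + cinnamon oats — 172 cm, 1939 total.
Next best is fruit rings + maple flakes + quinoa pops + muesli mix + protein crunch + cinnamon oats at 1867 (174 cm) — short by 72.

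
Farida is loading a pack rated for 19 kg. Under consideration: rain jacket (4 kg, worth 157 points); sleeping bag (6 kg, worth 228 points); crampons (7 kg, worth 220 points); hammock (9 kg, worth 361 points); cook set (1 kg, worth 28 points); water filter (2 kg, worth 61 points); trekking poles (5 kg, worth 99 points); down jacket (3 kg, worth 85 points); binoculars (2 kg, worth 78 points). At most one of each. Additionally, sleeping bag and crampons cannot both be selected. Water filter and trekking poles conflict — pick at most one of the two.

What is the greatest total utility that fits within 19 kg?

The ratio heuristic lands on rain jacket + hammock + cook set + water filter + binoculars (685) but leaves 1 kg idle.
Replace cook set and water filter and binoculars with sleeping bag: the trade gains 61 net, giving 746 at 19 kg.

746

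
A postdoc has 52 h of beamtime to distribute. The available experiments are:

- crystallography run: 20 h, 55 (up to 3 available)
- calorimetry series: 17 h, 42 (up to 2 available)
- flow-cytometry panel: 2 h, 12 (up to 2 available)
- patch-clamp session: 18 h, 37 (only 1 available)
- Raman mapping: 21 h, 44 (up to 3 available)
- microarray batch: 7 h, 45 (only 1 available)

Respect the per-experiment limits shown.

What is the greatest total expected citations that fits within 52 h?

By expected citations per h: microarray batch 6.43, flow-cytometry panel 6.00, crystallography run 2.75 lead.
Taking 2×crystallography run + 2×flow-cytometry panel + microarray batch: 51 h used, 179 in expected citations.
The spare 1 h is too small for any remaining experiment, and no exchange beats 179.

179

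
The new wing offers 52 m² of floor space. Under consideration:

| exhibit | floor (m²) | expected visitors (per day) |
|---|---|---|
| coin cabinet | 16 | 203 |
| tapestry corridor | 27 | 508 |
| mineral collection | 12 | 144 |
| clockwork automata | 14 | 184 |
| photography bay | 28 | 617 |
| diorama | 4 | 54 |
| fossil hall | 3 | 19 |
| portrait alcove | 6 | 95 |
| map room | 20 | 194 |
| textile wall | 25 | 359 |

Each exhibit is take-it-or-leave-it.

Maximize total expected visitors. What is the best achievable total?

950

Clockwork automata + photography bay + diorama + portrait alcove uses 52 of the 52 m² and totals 950.
Nothing else within 52 m² beats 950.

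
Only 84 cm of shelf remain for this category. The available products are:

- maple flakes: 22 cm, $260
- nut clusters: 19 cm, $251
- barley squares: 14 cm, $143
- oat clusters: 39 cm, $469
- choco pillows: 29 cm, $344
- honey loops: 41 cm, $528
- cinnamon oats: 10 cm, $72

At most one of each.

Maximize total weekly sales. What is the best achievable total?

By weekly sales per cm: nut clusters 13.21, honey loops 12.88, oat clusters 12.03 lead.
The ratio ordering already packs tightly: maple flakes + nut clusters + honey loops, 82 cm, 1039.
An exhaustive check of the 128 subsets confirms 1039.

1039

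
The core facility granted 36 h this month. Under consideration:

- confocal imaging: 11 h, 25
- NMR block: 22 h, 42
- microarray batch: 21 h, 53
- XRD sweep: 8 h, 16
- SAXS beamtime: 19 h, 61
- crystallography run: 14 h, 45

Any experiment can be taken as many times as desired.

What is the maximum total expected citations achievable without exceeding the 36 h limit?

Taking XRD sweep + 2×crystallography run: 36 h used, 106 in expected citations.
No other feasible combination exceeds 106.

106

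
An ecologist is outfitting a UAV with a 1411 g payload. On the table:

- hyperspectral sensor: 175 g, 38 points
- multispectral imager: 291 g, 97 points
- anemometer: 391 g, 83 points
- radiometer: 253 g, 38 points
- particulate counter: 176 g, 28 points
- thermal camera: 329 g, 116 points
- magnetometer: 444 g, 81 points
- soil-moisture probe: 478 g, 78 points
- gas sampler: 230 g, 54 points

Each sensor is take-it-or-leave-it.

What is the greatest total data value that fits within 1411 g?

By data value per g: thermal camera 0.35, multispectral imager 0.33, gas sampler 0.23, hyperspectral sensor 0.22 lead.
Taking the top-ratio sensors first gives hyperspectral sensor + multispectral imager + particulate counter + thermal camera + gas sampler for 333 (1201 g).
Dropping gas sampler frees 230 g; slotting in anemometer (391 g) lifts the total to 362 at 1362 g.
Nothing else within 1411 g beats 362.

362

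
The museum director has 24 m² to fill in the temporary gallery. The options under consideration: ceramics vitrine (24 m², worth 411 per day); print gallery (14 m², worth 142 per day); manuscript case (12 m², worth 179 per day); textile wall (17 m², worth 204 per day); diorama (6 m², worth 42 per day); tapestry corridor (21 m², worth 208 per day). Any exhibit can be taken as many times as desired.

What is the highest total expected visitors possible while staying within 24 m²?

Ranking by ratio (expected visitors/m²): ceramics vitrine 17.12, manuscript case 14.92, textile wall 12.00, print gallery 10.14.
Best packing: ceramics vitrine — 24 m², 411 total.
Every other selection either busts 24 m² or fails to beat 411.

411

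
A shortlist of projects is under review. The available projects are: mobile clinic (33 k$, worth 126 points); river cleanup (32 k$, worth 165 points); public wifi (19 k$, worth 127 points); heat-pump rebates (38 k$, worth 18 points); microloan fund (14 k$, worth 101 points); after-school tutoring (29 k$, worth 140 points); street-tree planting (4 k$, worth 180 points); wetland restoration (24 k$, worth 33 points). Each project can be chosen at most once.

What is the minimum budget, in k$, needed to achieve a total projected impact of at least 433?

50

Minimise k$ subject to total projected impact ≥ 433.
Taking river cleanup + microloan fund + street-tree planting gives 446 (≥ 433) for 50 k$.
Below 50 k$ the best achievable stays under 433.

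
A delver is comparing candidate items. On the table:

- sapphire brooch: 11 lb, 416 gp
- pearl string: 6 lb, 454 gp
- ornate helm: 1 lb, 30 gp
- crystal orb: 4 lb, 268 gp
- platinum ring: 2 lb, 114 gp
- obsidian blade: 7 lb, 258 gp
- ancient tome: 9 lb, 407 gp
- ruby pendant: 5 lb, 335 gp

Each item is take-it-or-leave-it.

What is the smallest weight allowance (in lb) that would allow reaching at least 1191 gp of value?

18

Need the lightest bundle worth ≥ 1191.
pearl string + ornate helm + crystal orb + platinum ring + ruby pendant: 1201 value at 18 lb.
No combination under 18 lb hits 1191.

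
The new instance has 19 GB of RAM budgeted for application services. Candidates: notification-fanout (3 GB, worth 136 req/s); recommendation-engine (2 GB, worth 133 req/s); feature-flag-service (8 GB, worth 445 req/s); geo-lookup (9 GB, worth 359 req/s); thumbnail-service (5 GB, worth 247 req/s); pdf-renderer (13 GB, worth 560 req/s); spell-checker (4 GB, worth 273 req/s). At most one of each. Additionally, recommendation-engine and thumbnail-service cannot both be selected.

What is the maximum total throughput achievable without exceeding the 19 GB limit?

987

Notification-fanout + recommendation-engine + feature-flag-service + spell-checker uses 17 of the 19 GB and totals 987.
The spare 2 GB is too small for any remaining service, and no feasible exchange beats 987.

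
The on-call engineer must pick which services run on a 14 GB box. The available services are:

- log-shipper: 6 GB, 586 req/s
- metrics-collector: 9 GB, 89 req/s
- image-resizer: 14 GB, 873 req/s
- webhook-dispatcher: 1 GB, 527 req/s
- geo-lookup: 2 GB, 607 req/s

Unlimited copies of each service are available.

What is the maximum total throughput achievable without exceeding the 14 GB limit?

7378

Ranking by ratio (throughput/GB): webhook-dispatcher 527.00, geo-lookup 303.50, log-shipper 97.67, image-resizer 62.36.
The ratio ordering already packs tightly: 14×webhook-dispatcher, 14 GB, 7378.
Every other selection either busts 14 GB or fails to beat 7378.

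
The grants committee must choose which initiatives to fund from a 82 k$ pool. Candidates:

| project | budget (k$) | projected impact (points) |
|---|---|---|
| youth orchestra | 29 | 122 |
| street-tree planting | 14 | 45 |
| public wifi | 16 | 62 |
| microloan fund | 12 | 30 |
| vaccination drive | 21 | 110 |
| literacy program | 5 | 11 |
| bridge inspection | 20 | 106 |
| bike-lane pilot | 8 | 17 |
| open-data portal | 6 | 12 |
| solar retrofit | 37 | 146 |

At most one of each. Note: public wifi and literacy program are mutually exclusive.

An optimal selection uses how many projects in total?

Optimal total is 368.
youth orchestra + microloan fund + vaccination drive + bridge inspection hits 368 at 82 k$.
All optima have 4 projects.

4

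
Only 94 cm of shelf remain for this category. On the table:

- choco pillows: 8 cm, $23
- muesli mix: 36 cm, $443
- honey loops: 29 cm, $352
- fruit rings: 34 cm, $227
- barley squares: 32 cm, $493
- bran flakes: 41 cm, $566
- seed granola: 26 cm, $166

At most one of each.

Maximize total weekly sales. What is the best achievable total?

1102

Taking the top-ratio products first gives choco pillows + barley squares + bran flakes for 1082 (81 cm).
Dropping choco pillows and bran flakes frees 49 cm; slotting in muesli mix + seed granola (62 cm) lifts the total to 1102 at 94 cm.
Next best is choco pillows + barley squares + bran flakes at 1082 (81 cm) — short by 20.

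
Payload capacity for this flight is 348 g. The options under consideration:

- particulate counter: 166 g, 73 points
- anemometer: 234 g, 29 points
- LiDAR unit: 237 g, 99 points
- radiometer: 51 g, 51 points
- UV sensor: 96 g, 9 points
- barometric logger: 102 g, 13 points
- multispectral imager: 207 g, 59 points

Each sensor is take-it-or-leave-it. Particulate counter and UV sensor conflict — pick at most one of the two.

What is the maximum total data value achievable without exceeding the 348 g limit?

150

Greedy by ratio would take particulate counter + radiometer + barometric logger: 319 g used, total 137.
Replace particulate counter and barometric logger with LiDAR unit: the trade gains 13 net, giving 150 at 288 g.
That's the maximum — no feasible swap from here does better than 150.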